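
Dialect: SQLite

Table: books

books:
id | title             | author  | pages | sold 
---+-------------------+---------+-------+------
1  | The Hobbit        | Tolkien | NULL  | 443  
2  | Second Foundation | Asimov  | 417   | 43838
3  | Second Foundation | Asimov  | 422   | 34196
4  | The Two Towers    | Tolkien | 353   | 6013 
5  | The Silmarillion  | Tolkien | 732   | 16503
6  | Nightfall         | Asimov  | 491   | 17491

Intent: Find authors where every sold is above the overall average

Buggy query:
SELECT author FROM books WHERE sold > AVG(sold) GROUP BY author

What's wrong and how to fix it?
Bug: AVG() is an aggregate; it can't sit directly in WHERE

Fix: Use a subquery for AVG and a HAVING MIN(...) filter so the condition holds for every row in the group

Corrected query:
SELECT author FROM books GROUP BY author HAVING MIN(sold) > (SELECT AVG(sold) FROM books)

Result:
(no rows)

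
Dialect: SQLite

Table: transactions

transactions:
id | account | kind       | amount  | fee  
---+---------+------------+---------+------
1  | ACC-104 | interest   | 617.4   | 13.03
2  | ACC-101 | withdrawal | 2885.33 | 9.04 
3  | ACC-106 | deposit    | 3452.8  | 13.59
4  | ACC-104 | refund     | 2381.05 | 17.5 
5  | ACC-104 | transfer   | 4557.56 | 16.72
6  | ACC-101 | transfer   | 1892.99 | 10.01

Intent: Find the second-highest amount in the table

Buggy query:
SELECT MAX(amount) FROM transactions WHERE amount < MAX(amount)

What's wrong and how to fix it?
Bug: MAX(amount) on the right of the comparison is an aggregate-in-WHERE error

Fix: Put the inner MAX in a scalar subquery

Corrected query:
SELECT MAX(amount) FROM transactions WHERE amount < (SELECT MAX(amount) FROM transactions)

Result:
MAX(amount)
-----------
3452.8     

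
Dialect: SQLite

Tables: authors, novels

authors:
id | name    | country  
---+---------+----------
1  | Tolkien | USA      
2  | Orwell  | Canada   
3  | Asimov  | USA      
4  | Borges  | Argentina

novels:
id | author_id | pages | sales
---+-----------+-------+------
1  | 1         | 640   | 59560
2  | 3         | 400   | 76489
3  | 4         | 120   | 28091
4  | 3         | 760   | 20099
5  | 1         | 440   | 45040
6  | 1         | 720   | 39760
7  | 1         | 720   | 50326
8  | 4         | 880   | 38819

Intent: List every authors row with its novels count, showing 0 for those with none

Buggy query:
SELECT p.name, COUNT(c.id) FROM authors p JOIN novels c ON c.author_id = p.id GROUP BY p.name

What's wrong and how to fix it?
Bug: An inner join excludes parents with zero children

Fix: Use LEFT JOIN so parents without children still appear (COUNT(c.id) gives 0)

Corrected query:
SELECT p.name, COUNT(c.id) FROM authors p LEFT JOIN novels c ON c.author_id = p.id GROUP BY p.name

Result:
name    | COUNT(c.id)
--------+------------
Asimov  | 2          
Borges  | 2          
Orwell  | 0          
Tolkien | 4          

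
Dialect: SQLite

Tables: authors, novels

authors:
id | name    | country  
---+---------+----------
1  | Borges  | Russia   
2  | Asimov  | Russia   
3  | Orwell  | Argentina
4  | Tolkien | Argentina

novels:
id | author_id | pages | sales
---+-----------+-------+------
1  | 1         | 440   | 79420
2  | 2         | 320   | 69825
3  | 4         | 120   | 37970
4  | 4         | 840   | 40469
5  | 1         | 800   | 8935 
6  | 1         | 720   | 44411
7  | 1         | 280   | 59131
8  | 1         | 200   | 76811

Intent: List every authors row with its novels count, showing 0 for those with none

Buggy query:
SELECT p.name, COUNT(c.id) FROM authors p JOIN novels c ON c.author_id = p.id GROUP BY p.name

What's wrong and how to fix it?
Bug: An inner join excludes parents with zero children

Fix: Switch to LEFT JOIN to retain unmatched parent rows

Corrected query:
SELECT p.name, COUNT(c.id) FROM authors p LEFT JOIN novels c ON c.author_id = p.id GROUP BY p.name

Result:
name    | COUNT(c.id)
--------+------------
Asimov  | 1          
Borges  | 5          
Orwell  | 0          
Tolkien | 2          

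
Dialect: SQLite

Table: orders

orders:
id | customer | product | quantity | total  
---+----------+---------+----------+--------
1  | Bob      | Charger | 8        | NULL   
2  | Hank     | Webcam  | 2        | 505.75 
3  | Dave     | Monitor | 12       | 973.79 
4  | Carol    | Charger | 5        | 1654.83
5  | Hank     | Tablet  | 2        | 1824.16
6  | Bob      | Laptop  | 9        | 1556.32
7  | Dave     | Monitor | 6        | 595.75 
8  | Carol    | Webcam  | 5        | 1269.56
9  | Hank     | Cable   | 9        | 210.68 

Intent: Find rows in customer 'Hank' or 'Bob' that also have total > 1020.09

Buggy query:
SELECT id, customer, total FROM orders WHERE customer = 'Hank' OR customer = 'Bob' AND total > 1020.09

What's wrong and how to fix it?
Bug: AND binds tighter than OR, so this parses as customer = 'Hank' OR (customer = 'Bob' AND total > 1020.09)

Fix: Add parentheses around the OR so the AND applies to both alternatives

Corrected query:
SELECT id, customer, total FROM orders WHERE (customer = 'Hank' OR customer = 'Bob') AND total > 1020.09

Result:
id | customer | total  
---+----------+--------
5  | Hank     | 1824.16
6  | Bob      | 1556.32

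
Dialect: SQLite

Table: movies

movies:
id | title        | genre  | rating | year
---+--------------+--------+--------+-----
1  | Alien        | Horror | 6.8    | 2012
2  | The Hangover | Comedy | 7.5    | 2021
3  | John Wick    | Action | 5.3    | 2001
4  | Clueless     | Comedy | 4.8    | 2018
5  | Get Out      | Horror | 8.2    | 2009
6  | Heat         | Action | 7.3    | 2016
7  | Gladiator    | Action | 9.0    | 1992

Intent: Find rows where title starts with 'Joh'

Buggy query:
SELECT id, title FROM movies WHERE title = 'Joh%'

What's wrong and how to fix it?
Bug: '=' compares the literal string including the % character; pattern matching needs LIKE

Fix: Replace '=' with LIKE so 'Joh%' is treated as a pattern

Corrected query:
SELECT id, title FROM movies WHERE title LIKE 'Joh%'

Result:
id | title    
---+----------
3  | John Wick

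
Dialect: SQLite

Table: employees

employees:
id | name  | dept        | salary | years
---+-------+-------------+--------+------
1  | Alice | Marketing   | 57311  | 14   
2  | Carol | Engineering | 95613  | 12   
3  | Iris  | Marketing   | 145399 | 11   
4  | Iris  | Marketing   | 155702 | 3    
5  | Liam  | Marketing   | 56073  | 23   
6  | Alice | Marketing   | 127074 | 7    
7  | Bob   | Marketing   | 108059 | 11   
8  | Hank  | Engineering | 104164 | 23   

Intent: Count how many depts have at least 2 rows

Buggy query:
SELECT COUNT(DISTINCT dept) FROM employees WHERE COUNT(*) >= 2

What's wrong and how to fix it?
Bug: COUNT(*) cannot appear in WHERE; the per-group count doesn't exist yet

Fix: Use a subquery that GROUPs and filters with HAVING, then count its rows

Corrected query:
SELECT COUNT(*) FROM (SELECT dept FROM employees GROUP BY dept HAVING COUNT(*) >= 2)

Result:
COUNT(*)
--------
2       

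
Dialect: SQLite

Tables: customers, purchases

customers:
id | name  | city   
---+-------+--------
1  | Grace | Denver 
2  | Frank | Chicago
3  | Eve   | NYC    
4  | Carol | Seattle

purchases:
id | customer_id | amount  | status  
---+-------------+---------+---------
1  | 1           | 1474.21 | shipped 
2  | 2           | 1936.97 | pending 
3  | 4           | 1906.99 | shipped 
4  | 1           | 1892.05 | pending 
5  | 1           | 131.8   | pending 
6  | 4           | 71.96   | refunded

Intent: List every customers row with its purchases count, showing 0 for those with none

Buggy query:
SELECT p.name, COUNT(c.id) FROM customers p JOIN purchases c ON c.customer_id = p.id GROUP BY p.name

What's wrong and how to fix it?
Bug: An inner join excludes parents with zero children

Fix: Use LEFT JOIN so parents without children still appear (COUNT(c.id) gives 0)

Corrected query:
SELECT p.name, COUNT(c.id) FROM customers p LEFT JOIN purchases c ON c.customer_id = p.id GROUP BY p.name

Result:
name  | COUNT(c.id)
------+------------
Carol | 2          
Eve   | 0          
Frank | 1          
Grace | 3          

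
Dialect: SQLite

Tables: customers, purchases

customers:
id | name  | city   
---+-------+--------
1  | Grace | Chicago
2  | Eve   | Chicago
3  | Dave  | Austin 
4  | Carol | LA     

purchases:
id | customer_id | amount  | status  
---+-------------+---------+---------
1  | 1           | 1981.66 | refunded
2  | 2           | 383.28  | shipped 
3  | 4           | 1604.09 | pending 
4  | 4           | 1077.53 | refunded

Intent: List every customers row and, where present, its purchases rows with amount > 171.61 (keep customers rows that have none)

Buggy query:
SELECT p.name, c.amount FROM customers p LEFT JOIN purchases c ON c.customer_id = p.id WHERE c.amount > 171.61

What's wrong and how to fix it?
Bug: Filtering c.amount in WHERE discards the NULL rows produced by LEFT JOIN, turning it into an inner join

Fix: Put 'c.amount > 171.61' in the JOIN's ON clause instead of WHERE

Corrected query:
SELECT p.name, c.amount FROM customers p LEFT JOIN purchases c ON c.customer_id = p.id AND c.amount > 171.61

Result:
name  | amount 
------+--------
Grace | 1981.66
Eve   | 383.28 
Dave  | NULL   
Carol | 1077.53
Carol | 1604.09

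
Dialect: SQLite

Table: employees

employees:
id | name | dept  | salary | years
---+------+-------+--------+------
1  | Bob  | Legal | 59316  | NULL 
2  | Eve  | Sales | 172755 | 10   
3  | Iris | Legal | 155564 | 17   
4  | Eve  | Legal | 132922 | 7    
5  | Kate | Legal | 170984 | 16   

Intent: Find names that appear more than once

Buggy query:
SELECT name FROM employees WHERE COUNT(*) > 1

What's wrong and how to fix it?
Bug: COUNT(*) is an aggregate and cannot be used in WHERE

Fix: Group first, then use HAVING for the count condition

Corrected query:
SELECT name FROM employees GROUP BY name HAVING COUNT(*) > 1

Result:
name
----
Eve 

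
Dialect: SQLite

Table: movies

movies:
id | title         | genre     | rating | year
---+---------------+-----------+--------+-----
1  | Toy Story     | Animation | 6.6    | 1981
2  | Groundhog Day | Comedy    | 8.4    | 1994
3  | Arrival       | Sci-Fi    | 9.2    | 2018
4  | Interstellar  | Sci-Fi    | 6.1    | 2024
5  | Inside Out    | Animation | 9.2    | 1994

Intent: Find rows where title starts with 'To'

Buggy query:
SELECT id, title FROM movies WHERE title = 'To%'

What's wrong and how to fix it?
Bug: Wildcards only work with LIKE; '=' treats '%' as a literal character

Fix: Replace '=' with LIKE so 'To%' is treated as a pattern

Corrected query:
SELECT id, title FROM movies WHERE title LIKE 'To%'

Result:
id | title    
---+----------
1  | Toy Story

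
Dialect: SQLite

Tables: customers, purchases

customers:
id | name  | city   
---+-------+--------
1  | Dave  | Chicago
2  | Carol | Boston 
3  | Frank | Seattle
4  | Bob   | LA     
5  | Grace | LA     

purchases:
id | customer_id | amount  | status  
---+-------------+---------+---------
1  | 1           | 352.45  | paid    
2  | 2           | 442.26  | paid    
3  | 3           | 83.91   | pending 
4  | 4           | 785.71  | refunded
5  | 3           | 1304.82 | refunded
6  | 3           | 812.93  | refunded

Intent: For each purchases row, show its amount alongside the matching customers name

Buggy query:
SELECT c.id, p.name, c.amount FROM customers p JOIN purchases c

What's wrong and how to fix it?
Bug: Missing join condition: each purchases row is matched to all customers rows instead of just its own

Fix: Specify the join condition linking the foreign key to the parent id

Corrected query:
SELECT c.id, p.name, c.amount FROM customers p JOIN purchases c ON c.customer_id = p.id

Result:
id | name  | amount 
---+-------+--------
1  | Dave  | 352.45 
2  | Carol | 442.26 
3  | Frank | 83.91  
4  | Bob   | 785.71 
5  | Frank | 1304.82
6  | Frank | 812.93 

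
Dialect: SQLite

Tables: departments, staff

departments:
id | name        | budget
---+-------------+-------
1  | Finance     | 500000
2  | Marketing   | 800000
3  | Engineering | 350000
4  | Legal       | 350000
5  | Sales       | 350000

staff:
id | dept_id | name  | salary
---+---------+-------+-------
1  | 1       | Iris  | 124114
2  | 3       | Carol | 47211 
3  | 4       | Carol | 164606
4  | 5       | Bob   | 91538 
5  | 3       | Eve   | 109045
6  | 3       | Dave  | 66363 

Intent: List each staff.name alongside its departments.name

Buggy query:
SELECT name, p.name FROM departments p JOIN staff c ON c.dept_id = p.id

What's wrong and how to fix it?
Bug: Both tables have a 'name' column; the unqualified reference is ambiguous

Fix: Prefix ambiguous columns with the table alias

Corrected query:
SELECT c.name, p.name FROM departments p JOIN staff c ON c.dept_id = p.id

Result:
name  | name       
------+------------
Iris  | Finance    
Carol | Engineering
Carol | Legal      
Bob   | Sales      
Eve   | Engineering
Dave  | Engineering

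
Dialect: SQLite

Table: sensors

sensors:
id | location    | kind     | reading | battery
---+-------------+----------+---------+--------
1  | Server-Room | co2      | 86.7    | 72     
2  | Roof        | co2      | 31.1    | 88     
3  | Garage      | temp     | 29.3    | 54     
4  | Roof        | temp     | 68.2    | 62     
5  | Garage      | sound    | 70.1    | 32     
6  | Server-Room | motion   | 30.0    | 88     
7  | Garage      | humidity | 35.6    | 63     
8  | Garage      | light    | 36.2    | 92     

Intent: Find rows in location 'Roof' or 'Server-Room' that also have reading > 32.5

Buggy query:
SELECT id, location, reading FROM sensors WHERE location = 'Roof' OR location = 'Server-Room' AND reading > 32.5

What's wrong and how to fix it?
Bug: Without parentheses, AND is evaluated before OR, so the reading filter only applies to the 'Server-Room' branch

Fix: Group the OR with parentheses (or use IN), then AND the threshold

Corrected query:
SELECT id, location, reading FROM sensors WHERE (location = 'Roof' OR location = 'Server-Room') AND reading > 32.5

Result:
id | location    | reading
---+-------------+--------
1  | Server-Room | 86.7   
4  | Roof        | 68.2   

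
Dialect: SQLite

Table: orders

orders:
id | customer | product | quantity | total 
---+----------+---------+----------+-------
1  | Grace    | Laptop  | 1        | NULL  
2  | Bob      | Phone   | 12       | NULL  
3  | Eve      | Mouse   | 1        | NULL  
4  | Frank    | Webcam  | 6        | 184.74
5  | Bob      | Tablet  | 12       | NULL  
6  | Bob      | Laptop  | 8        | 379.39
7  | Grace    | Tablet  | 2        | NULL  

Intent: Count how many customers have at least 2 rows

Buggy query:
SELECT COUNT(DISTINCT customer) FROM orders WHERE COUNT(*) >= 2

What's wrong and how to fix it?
Bug: COUNT(*) cannot appear in WHERE; the per-group count doesn't exist yet

Fix: Use a subquery that GROUPs and filters with HAVING, then count its rows

Corrected query:
SELECT COUNT(*) FROM (SELECT customer FROM orders GROUP BY customer HAVING COUNT(*) >= 2)

Result:
COUNT(*)
--------
2       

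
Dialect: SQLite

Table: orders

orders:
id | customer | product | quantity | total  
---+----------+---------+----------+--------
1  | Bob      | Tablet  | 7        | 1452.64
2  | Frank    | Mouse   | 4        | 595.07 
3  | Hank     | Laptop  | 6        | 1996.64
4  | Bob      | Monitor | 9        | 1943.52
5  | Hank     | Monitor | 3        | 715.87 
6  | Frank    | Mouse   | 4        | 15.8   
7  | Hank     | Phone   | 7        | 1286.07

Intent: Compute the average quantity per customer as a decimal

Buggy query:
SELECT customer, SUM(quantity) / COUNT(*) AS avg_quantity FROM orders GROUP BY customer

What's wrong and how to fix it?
Bug: SUM(quantity) and COUNT(*) are both integers; the division truncates the fractional part

Fix: Cast one side to REAL so the division keeps the fractional part

Corrected query:
SELECT customer, SUM(quantity) * 1.0 / COUNT(*) AS avg_quantity FROM orders GROUP BY customer

Result:
customer | avg_quantity
---------+-------------
Bob      | 8           
Frank    | 4           
Hank     | 5.333333    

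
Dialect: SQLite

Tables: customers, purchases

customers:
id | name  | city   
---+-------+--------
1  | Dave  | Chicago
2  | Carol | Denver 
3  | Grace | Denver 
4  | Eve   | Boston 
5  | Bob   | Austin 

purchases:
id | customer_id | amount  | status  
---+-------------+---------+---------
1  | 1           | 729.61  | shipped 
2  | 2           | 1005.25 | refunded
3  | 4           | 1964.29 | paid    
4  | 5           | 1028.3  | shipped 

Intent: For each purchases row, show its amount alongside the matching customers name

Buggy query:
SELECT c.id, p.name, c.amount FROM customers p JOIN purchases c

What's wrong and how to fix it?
Bug: JOIN with no ON clause produces a cartesian product; every purchases row pairs with every customers row

Fix: Specify the join condition linking the foreign key to the parent id

Corrected query:
SELECT c.id, p.name, c.amount FROM customers p JOIN purchases c ON c.customer_id = p.id

Result:
id | name  | amount 
---+-------+--------
1  | Dave  | 729.61 
2  | Carol | 1005.25
3  | Eve   | 1964.29
4  | Bob   | 1028.3 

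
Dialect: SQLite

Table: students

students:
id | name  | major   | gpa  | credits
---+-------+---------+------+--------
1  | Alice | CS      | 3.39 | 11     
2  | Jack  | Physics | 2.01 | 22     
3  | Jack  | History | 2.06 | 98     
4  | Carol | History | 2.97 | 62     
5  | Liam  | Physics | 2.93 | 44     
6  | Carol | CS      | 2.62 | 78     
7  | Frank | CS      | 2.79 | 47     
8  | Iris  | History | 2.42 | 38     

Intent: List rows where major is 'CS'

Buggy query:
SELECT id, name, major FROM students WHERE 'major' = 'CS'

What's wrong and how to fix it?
Bug: 'major' in single quotes is a string literal, not the column; the comparison is literal-vs-literal and never true

Fix: Reference the column as major without single quotes

Corrected query:
SELECT id, name, major FROM students WHERE major = 'CS'

Result:
id | name  | major
---+-------+------
1  | Alice | CS   
6  | Carol | CS   
7  | Frank | CS   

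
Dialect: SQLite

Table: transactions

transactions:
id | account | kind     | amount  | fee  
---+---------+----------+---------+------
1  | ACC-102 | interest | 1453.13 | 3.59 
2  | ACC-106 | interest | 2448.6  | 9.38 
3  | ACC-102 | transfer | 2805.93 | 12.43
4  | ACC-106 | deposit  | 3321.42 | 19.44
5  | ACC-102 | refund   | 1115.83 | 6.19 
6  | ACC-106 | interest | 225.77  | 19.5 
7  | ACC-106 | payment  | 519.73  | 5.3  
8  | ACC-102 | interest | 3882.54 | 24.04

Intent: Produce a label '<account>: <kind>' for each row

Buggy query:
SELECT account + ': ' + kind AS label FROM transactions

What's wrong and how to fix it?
Bug: SQLite uses || for string concatenation; + coerces text to numbers (yielding 0)

Fix: Use the || operator for string concatenation

Corrected query:
SELECT account || ': ' || kind AS label FROM transactions

Result:
label            
-----------------
ACC-102: interest
ACC-106: interest
ACC-102: transfer
ACC-106: deposit 
ACC-102: refund  
ACC-106: interest
ACC-106: payment 
ACC-102: interest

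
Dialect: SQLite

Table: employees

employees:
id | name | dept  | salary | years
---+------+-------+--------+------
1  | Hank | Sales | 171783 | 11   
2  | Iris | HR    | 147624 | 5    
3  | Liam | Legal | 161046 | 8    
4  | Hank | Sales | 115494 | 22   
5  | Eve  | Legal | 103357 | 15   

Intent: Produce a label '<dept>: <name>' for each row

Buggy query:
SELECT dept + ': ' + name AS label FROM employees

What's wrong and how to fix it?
Bug: SQLite uses || for string concatenation; + coerces text to numbers (yielding 0)

Fix: Replace + with || to concatenate text

Corrected query:
SELECT dept || ': ' || name AS label FROM employees

Result:
label      
-----------
Sales: Hank
HR: Iris   
Legal: Liam
Sales: Hank
Legal: Eve 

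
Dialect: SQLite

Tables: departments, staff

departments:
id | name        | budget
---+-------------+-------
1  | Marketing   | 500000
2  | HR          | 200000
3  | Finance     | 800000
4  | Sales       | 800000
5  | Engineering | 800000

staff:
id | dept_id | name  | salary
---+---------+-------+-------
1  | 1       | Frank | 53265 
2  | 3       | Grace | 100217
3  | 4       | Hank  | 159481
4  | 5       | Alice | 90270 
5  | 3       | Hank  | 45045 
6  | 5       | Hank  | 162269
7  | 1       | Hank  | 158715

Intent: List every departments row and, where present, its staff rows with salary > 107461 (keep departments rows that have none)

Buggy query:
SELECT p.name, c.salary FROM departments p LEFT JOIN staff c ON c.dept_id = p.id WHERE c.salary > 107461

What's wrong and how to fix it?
Bug: A WHERE condition on the right-hand table after LEFT JOIN drops unmatched parents

Fix: Put 'c.salary > 107461' in the JOIN's ON clause instead of WHERE

Corrected query:
SELECT p.name, c.salary FROM departments p LEFT JOIN staff c ON c.dept_id = p.id AND c.salary > 107461

Result:
name        | salary
------------+-------
Marketing   | 158715
HR          | NULL  
Finance     | NULL  
Sales       | 159481
Engineering | 162269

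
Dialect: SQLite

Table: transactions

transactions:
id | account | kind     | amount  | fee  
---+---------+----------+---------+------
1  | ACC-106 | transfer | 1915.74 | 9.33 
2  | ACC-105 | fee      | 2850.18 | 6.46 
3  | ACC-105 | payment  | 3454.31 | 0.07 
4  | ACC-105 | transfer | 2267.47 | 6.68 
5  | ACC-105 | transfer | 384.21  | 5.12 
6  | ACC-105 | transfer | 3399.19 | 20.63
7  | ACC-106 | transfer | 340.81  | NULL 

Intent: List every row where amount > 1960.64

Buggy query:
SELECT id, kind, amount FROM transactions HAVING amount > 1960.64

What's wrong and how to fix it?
Bug: HAVING filters the output of aggregation, but this query has no GROUP BY and no aggregate functions, so SQLite rejects it (HAVING clause on a non-aggregate query); the condition here is per row

Fix: Replace HAVING with WHERE since the condition applies to individual rows

Corrected query:
SELECT id, kind, amount FROM transactions WHERE amount > 1960.64

Result:
id | kind     | amount 
---+----------+--------
2  | fee      | 2850.18
3  | payment  | 3454.31
4  | transfer | 2267.47
6  | transfer | 3399.19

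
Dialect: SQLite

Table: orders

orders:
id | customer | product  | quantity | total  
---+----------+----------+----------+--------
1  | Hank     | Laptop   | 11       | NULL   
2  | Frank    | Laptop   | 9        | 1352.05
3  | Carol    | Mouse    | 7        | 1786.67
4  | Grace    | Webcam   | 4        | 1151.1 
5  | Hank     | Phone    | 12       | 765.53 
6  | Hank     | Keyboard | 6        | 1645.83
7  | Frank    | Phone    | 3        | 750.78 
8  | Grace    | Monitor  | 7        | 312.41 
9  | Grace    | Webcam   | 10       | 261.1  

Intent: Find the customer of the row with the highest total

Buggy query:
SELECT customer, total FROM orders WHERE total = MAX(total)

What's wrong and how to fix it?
Bug: MAX(total) is an aggregate and cannot be used directly in WHERE

Fix: Wrap MAX in a scalar subquery so WHERE compares against a single value

Corrected query:
SELECT customer, total FROM orders WHERE total = (SELECT MAX(total) FROM orders)

Result:
customer | total  
---------+--------
Carol    | 1786.67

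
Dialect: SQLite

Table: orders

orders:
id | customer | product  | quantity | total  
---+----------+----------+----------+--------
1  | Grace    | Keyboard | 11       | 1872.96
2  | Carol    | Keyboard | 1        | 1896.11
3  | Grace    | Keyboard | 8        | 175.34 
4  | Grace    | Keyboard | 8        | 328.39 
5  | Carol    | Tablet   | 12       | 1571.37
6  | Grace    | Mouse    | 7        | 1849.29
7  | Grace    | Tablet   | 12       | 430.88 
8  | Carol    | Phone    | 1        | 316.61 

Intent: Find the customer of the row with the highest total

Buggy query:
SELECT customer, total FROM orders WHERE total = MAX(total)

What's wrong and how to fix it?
Bug: MAX(total) is an aggregate and cannot be used directly in WHERE

Fix: Use a subquery: WHERE total = (SELECT MAX(total) FROM orders)

Corrected query:
SELECT customer, total FROM orders WHERE total = (SELECT MAX(total) FROM orders)

Result:
customer | total  
---------+--------
Carol    | 1896.11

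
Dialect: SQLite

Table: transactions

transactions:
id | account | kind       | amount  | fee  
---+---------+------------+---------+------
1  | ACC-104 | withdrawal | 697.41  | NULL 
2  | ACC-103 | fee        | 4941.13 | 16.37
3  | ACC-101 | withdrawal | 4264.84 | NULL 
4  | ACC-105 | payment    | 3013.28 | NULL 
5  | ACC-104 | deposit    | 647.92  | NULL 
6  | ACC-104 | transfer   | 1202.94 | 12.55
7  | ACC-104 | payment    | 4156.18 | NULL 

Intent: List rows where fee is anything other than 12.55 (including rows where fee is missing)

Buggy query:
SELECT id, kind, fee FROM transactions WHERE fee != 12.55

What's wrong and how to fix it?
Bug: 'fee != 12.55' is unknown when fee is NULL, so NULL rows are silently excluded

Fix: Handle NULL separately with IS NULL alongside the inequality

Corrected query:
SELECT id, kind, fee FROM transactions WHERE fee != 12.55 OR fee IS NULL

Result:
id | kind       | fee  
---+------------+------
1  | withdrawal | NULL 
2  | fee        | 16.37
3  | withdrawal | NULL 
4  | payment    | NULL 
5  | deposit    | NULL 
7  | payment    | NULL 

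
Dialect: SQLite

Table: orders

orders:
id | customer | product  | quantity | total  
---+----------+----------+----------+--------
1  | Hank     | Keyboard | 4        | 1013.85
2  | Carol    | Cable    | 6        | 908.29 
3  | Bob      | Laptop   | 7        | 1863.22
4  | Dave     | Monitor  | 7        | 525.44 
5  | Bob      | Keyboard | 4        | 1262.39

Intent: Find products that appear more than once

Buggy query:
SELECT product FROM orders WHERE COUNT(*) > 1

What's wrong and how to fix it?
Bug: WHERE can't reference COUNT(*); aggregates are computed after WHERE

Fix: GROUP BY product, then filter groups with HAVING COUNT(*) > 1

Corrected query:
SELECT product FROM orders GROUP BY product HAVING COUNT(*) > 1

Result:
product 
--------
Keyboard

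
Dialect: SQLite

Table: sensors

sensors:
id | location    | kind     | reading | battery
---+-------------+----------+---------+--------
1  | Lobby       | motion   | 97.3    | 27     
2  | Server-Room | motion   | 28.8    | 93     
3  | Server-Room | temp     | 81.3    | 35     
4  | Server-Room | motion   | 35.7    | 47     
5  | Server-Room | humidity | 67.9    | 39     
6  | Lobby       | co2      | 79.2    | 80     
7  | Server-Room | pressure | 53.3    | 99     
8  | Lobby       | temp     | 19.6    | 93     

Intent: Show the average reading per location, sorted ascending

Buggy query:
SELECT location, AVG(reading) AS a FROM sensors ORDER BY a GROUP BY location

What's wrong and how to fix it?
Bug: GROUP BY must precede ORDER BY

Fix: Reorder: SELECT … FROM … GROUP BY … ORDER BY …

Corrected query:
SELECT location, AVG(reading) AS a FROM sensors GROUP BY location ORDER BY a

Result:
location    | a        
------------+----------
Server-Room | 53.4     
Lobby       | 65.366667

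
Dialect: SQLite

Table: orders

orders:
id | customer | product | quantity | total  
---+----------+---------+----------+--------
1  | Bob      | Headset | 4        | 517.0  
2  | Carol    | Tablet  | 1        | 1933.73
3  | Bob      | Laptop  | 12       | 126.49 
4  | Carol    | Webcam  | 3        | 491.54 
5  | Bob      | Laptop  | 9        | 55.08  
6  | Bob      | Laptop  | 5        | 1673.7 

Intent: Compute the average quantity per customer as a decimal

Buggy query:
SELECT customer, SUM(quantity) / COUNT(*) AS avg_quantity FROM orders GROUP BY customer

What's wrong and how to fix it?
Bug: Both operands are integers, so '/' performs integer division and truncates

Fix: Multiply by 1.0 (or CAST to REAL) to force floating-point division

Corrected query:
SELECT customer, SUM(quantity) * 1.0 / COUNT(*) AS avg_quantity FROM orders GROUP BY customer

Result:
customer | avg_quantity
---------+-------------
Bob      | 7.5         
Carol    | 2           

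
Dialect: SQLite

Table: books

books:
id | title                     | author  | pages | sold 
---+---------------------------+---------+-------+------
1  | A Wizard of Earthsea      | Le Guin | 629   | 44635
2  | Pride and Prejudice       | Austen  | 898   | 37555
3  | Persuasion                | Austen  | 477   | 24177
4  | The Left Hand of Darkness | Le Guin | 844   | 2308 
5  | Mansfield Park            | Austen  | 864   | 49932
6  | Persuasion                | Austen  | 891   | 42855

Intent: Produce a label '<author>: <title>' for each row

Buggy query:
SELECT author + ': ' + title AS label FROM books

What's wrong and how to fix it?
Bug: '+' is numeric addition; on text columns SQLite converts them to 0 instead of concatenating

Fix: Use the || operator for string concatenation

Corrected query:
SELECT author || ': ' || title AS label FROM books

Result:
label                             
----------------------------------
Le Guin: A Wizard of Earthsea     
Austen: Pride and Prejudice       
Austen: Persuasion                
Le Guin: The Left Hand of Darkness
Austen: Mansfield Park            
Austen: Persuasion                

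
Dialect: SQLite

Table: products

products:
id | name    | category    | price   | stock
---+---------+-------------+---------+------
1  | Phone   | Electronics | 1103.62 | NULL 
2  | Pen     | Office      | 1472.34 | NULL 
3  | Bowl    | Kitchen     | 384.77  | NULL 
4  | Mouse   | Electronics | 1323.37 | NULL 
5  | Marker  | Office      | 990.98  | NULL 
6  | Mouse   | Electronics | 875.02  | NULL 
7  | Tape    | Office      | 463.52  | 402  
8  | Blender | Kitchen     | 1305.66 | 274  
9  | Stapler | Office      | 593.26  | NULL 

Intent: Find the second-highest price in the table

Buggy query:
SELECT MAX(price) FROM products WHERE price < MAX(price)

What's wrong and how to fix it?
Bug: The inner MAX is an aggregate inside WHERE, which is not allowed

Fix: Put the inner MAX in a scalar subquery

Corrected query:
SELECT MAX(price) FROM products WHERE price < (SELECT MAX(price) FROM products)

Result:
MAX(price)
----------
1323.37   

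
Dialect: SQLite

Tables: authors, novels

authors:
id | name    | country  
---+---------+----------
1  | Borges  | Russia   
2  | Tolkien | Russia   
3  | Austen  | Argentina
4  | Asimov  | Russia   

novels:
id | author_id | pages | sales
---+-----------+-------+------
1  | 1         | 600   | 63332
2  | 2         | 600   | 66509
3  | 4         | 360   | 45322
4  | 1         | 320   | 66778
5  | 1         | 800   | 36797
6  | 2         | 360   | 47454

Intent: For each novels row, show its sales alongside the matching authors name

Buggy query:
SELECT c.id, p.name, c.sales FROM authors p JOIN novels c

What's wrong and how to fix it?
Bug: JOIN with no ON clause produces a cartesian product; every novels row pairs with every authors row

Fix: Specify the join condition linking the foreign key to the parent id

Corrected query:
SELECT c.id, p.name, c.sales FROM authors p JOIN novels c ON c.author_id = p.id

Result:
id | name    | sales
---+---------+------
1  | Borges  | 63332
2  | Tolkien | 66509
3  | Asimov  | 45322
4  | Borges  | 66778
5  | Borges  | 36797
6  | Tolkien | 47454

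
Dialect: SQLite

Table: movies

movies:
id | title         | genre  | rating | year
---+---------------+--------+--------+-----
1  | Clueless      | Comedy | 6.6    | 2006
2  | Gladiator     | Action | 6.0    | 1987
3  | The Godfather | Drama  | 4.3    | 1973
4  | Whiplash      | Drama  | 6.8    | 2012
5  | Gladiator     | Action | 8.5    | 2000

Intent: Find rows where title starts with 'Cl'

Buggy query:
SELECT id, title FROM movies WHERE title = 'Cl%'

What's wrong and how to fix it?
Bug: Wildcards only work with LIKE; '=' treats '%' as a literal character

Fix: Use LIKE for wildcard pattern matching

Corrected query:
SELECT id, title FROM movies WHERE title LIKE 'Cl%'

Result:
id | title   
---+---------
1  | Clueless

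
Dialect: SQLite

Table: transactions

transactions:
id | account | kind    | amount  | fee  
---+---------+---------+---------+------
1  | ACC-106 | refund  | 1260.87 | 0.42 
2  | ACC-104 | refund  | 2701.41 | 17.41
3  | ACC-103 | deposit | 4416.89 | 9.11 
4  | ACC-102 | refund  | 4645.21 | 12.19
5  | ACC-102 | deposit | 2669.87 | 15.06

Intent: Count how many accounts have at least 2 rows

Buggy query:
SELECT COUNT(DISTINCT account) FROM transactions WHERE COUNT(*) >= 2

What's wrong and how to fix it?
Bug: WHERE filters individual rows, not groups, so a group-level COUNT is invalid there

Fix: Use a subquery that GROUPs and filters with HAVING, then count its rows

Corrected query:
SELECT COUNT(*) FROM (SELECT account FROM transactions GROUP BY account HAVING COUNT(*) >= 2)

Result:
COUNT(*)
--------
1       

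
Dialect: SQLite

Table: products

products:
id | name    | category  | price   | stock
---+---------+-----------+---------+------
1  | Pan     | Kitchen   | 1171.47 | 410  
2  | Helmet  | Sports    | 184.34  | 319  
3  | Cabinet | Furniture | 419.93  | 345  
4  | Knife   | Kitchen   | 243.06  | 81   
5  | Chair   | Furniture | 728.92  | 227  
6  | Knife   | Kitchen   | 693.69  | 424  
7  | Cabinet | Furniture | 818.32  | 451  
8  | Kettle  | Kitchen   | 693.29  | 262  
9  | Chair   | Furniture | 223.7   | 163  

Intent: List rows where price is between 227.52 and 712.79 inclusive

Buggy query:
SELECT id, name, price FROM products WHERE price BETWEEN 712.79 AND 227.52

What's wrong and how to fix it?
Bug: BETWEEN expects the lower bound first; with 712.79 AND 227.52 the range is empty

Fix: Write BETWEEN 227.52 AND 712.79

Corrected query:
SELECT id, name, price FROM products WHERE price BETWEEN 227.52 AND 712.79

Result:
id | name    | price 
---+---------+-------
3  | Cabinet | 419.93
4  | Knife   | 243.06
6  | Knife   | 693.69
8  | Kettle  | 693.29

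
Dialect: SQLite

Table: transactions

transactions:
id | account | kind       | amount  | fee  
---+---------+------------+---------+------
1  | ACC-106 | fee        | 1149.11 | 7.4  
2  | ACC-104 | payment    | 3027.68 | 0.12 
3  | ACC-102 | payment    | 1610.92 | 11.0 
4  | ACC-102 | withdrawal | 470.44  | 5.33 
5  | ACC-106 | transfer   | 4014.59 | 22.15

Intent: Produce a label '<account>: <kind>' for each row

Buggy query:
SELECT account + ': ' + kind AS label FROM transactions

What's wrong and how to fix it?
Bug: SQLite uses || for string concatenation; + coerces text to numbers (yielding 0)

Fix: Replace + with || to concatenate text

Corrected query:
SELECT account || ': ' || kind AS label FROM transactions

Result:
label              
-------------------
ACC-106: fee       
ACC-104: payment   
ACC-102: payment   
ACC-102: withdrawal
ACC-106: transfer  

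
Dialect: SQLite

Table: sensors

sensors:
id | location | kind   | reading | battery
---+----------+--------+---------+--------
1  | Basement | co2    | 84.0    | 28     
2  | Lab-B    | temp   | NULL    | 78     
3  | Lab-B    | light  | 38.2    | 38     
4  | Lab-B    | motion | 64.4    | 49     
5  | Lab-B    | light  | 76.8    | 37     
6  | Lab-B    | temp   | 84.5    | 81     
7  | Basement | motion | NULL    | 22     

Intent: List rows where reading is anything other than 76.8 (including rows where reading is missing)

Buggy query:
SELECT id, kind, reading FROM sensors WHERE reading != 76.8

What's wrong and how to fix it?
Bug: Inequality against NULL is unknown, not true; rows with NULL are dropped

Fix: Add an explicit OR reading IS NULL to include the missing-value rows

Corrected query:
SELECT id, kind, reading FROM sensors WHERE reading != 76.8 OR reading IS NULL

Result:
id | kind   | reading
---+--------+--------
1  | co2    | 84     
2  | temp   | NULL   
3  | light  | 38.2   
4  | motion | 64.4   
6  | temp   | 84.5   
7  | motion | NULL   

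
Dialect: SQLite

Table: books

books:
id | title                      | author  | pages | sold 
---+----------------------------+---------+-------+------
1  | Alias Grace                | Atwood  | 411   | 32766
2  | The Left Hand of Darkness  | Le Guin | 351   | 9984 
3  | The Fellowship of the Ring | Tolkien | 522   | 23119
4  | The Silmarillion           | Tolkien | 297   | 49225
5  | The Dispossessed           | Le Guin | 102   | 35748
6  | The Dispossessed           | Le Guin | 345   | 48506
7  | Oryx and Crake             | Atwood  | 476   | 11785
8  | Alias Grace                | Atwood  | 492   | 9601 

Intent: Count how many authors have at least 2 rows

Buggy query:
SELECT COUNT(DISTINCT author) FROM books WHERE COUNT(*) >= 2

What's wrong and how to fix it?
Bug: WHERE filters individual rows, not groups, so a group-level COUNT is invalid there

Fix: Use a subquery that GROUPs and filters with HAVING, then count its rows

Corrected query:
SELECT COUNT(*) FROM (SELECT author FROM books GROUP BY author HAVING COUNT(*) >= 2)

Result:
COUNT(*)
--------
3       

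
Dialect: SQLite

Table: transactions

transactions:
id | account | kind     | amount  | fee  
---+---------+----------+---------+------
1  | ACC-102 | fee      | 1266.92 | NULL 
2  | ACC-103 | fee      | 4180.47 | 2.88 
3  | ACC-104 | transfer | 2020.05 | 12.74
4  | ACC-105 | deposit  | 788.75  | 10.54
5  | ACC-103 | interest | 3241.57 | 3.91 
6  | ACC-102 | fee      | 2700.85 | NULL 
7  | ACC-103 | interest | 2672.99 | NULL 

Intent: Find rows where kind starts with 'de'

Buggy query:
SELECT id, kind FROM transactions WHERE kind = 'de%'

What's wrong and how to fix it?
Bug: '=' compares the literal string including the % character; pattern matching needs LIKE

Fix: Use LIKE for wildcard pattern matching

Corrected query:
SELECT id, kind FROM transactions WHERE kind LIKE 'de%'

Result:
id | kind   
---+--------
4  | deposit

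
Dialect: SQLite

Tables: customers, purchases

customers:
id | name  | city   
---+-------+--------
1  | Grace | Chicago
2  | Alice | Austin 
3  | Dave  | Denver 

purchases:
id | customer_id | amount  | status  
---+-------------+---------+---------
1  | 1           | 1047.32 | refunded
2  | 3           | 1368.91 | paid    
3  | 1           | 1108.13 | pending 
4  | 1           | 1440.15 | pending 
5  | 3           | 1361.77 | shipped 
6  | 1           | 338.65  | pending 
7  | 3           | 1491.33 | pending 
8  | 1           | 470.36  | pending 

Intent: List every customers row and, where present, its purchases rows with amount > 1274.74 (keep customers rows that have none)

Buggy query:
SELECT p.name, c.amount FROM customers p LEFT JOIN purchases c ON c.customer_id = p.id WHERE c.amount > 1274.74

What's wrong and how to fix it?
Bug: A WHERE condition on the right-hand table after LEFT JOIN drops unmatched parents

Fix: Move the right-table condition into the ON clause so unmatched parents are kept

Corrected query:
SELECT p.name, c.amount FROM customers p LEFT JOIN purchases c ON c.customer_id = p.id AND c.amount > 1274.74

Result:
name  | amount 
------+--------
Grace | 1440.15
Alice | NULL   
Dave  | 1361.77
Dave  | 1368.91
Dave  | 1491.33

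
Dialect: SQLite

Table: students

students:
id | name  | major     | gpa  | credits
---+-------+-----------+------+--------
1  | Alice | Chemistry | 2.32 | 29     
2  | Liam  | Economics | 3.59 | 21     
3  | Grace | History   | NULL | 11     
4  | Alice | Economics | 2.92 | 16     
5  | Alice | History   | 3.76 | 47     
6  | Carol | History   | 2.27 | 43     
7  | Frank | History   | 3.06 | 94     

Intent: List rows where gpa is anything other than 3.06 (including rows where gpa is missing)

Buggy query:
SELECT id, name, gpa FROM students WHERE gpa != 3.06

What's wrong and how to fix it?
Bug: Inequality against NULL is unknown, not true; rows with NULL are dropped

Fix: Add an explicit OR gpa IS NULL to include the missing-value rows

Corrected query:
SELECT id, name, gpa FROM students WHERE gpa != 3.06 OR gpa IS NULL

Result:
id | name  | gpa 
---+-------+-----
1  | Alice | 2.32
2  | Liam  | 3.59
3  | Grace | NULL
4  | Alice | 2.92
5  | Alice | 3.76
6  | Carol | 2.27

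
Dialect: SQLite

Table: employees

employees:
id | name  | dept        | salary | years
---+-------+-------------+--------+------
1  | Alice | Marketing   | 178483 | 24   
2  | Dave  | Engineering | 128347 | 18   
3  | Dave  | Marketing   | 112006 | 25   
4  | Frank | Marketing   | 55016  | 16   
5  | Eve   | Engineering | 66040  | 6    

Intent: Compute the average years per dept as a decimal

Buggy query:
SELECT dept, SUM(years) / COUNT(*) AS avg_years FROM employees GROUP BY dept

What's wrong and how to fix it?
Bug: SUM(years) and COUNT(*) are both integers; the division truncates the fractional part

Fix: Cast one side to REAL so the division keeps the fractional part

Corrected query:
SELECT dept, SUM(years) * 1.0 / COUNT(*) AS avg_years FROM employees GROUP BY dept

Result:
dept        | avg_years
------------+----------
Engineering | 12       
Marketing   | 21.666667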